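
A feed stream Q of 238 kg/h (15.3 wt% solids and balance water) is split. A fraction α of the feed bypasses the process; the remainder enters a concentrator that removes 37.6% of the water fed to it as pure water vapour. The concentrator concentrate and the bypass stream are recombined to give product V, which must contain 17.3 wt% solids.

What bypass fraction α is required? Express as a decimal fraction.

0.637

All 238×0.153 = 36.414 kg/h of solids reaches V, so V = 36.414/0.173 = 210.49 kg/h and vapour = 27.514 kg/h.
The evaporator receives (1−α)·238 of feed at 0.847 water and removes 0.376 of that water:
0.376×0.847×(1−α)×238 = 27.514
(1−α) = 27.514/75.796 = 0.3630;  α = 0.6370.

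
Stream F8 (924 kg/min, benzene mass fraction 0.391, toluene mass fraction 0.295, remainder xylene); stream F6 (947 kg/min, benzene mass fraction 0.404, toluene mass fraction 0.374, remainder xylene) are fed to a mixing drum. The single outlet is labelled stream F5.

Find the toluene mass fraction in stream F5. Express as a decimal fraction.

0.335

Total flow out = 924 + 947 = 1871 kg/min.
toluene in = 924×0.295 + 947×0.374 = 626.76 kg/min.
toluene mass fraction in F5 = 626.76/1871 = 0.335.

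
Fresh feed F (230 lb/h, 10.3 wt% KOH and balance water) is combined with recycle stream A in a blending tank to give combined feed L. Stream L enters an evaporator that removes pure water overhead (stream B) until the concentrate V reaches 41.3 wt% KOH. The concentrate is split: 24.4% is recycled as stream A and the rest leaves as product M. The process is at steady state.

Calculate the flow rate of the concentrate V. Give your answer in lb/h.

75.87 lb/h

Overall KOH balance (none leaves overhead): KOH in fresh feed = KOH in product, i.e. 230×0.103 = (1−0.244)·V·0.413.
V = 23.69/(0.413×0.756) = 75.874 lb/h.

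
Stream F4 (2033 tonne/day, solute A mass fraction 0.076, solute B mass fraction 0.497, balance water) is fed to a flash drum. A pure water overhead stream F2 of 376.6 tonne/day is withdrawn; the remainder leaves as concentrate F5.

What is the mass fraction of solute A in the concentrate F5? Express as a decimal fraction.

solute A is not removed: 2033×0.076 = 154.51 tonne/day of solute A enters F5.
Concentrate = 2033 − 376.6 = 1656.4 tonne/day.
Mass fraction = 154.51/1656.4 = 0.093.

0.093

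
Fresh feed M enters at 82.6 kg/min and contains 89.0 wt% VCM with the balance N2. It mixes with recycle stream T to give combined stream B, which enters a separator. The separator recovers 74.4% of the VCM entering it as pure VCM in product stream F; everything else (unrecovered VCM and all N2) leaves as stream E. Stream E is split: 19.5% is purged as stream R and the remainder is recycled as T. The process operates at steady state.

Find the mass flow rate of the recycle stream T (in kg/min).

56.59 kg/min

N2 enters only via M and leaves only via the purge: 82.6×0.110 = 0.195×(N2 in E), and the separator passes all N2, so N2 in B = N2 in E = 46.595 kg/min.
VCM in B: m_A = 82.6×0.890 + (1−0.195)·(1−0.744)·m_A, so m_A = 73.514/0.7939 = 92.596 kg/min.
E = (1−0.744)×92.596 + 46.595 = 70.3 kg/min.
Recycle T = (1−0.195)×70.3 = 56.591 kg/min.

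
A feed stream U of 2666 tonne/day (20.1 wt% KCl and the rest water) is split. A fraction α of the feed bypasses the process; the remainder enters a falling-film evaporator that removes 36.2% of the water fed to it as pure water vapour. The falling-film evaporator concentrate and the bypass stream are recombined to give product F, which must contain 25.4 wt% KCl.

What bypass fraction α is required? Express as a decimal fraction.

0.279

All 2666×0.201 = 535.87 tonne/day of KCl reaches F, so F = 535.87/0.254 = 2109.7 tonne/day and vapour = 556.29 tonne/day.
The evaporator receives (1−α)·2666 of feed at 0.799 water and removes 0.362 of that water:
0.362×0.799×(1−α)×2666 = 556.29
(1−α) = 556.29/771.11 = 0.7214;  α = 0.2786.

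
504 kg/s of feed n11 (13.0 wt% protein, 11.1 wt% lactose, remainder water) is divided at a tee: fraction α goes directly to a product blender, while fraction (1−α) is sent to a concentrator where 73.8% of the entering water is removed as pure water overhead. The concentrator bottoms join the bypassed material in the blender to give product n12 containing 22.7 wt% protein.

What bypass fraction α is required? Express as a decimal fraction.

All 504×0.130 = 65.52 kg/s of protein reaches n12, so n12 = 65.52/0.227 = 288.63 kg/s and vapour = 215.37 kg/s.
The evaporator receives (1−α)·504 of feed at 0.759 water and removes 0.738 of that water:
0.738×0.759×(1−α)×504 = 215.37
(1−α) = 215.37/282.31 = 0.7629;  α = 0.2371.

0.237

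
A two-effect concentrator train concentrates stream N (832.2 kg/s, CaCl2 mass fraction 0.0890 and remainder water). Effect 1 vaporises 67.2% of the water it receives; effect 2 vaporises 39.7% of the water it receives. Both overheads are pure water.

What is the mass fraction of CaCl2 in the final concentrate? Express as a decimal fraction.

0.3306

water in feed = 832.2×0.911 = 758.13 kg/s.
After stage 1: water left = (1−0.672)×758.13 = 248.67; stream total = 322.73 kg/s.
After stage 2: water left = (1−0.397)×248.67 = 149.95; final concentrate = 224.01 kg/s.
CaCl2 fraction = 74.066/224.01 = 0.3306.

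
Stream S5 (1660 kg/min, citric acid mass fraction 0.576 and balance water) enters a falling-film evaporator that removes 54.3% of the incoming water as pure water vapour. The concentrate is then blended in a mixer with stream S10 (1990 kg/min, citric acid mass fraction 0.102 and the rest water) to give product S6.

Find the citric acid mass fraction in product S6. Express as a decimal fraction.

Vapour removed = 0.543×0.424×1660 = 382.19 kg/min; concentrate = 1277.8 kg/min.
citric acid reaching the mixer = 956.16 (from concentrate) + 1990×0.102 = 1159.1 kg/min.
Product flow = 1277.8 + 1990 = 3267.8 kg/min; citric acid fraction = 0.355.

0.355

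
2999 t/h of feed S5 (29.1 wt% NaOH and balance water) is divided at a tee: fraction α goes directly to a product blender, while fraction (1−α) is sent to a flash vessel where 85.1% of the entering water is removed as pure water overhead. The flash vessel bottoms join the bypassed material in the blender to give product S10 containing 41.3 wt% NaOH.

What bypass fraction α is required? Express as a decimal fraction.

0.510

All 2999×0.291 = 872.71 t/h of NaOH reaches S10, so S10 = 872.71/0.413 = 2113.1 t/h and vapour = 885.9 t/h.
The evaporator receives (1−α)·2999 of feed at 0.709 water and removes 0.851 of that water:
0.851×0.709×(1−α)×2999 = 885.9
(1−α) = 885.9/1809.5 = 0.4896;  α = 0.5104.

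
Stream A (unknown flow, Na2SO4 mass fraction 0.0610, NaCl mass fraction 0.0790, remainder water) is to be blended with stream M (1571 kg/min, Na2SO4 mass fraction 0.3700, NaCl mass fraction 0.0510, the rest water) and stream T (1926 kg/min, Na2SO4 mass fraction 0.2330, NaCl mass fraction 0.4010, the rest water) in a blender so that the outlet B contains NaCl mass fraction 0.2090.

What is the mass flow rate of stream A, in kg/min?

935.2 kg/min

Let A be the unknown flow. Total out = 3497 + A.
NaCl balance: 852.45 + 0.079·A = 0.209·(3497 + A)
(0.079 − 0.209)·A = 0.209×3497 − 852.45 = -121.57
A = -121.57 / -0.130 = 935.18 kg/min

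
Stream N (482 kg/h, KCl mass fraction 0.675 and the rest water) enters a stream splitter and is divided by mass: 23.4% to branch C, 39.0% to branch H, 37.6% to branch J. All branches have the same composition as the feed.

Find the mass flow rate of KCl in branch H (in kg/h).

126.9 kg/h

Branch H total = 0.390×482 = 187.98 kg/h.
KCl in H = 0.675×187.98 = 126.89 kg/h.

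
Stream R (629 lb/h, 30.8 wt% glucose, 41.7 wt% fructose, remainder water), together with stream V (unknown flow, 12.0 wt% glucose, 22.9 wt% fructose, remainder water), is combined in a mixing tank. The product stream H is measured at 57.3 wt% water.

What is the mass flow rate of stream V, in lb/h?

2403 lb/h

Let V be the unknown flow. Total out = 629 + V.
water balance: 172.98 + 0.651·V = 0.573·(629 + V)
(0.651 − 0.573)·V = 0.573×629 − 172.98 = 187.44
V = 187.44 / 0.078 = 2403.1 lb/h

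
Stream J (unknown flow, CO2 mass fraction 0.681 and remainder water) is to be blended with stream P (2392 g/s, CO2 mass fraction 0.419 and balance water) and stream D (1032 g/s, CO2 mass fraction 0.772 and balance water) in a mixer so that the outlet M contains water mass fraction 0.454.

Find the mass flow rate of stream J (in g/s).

522.6 g/s

Let J be the unknown flow. Total out = 3424 + J.
water balance: 1625 + 0.319·J = 0.454·(3424 + J)
(0.319 − 0.454)·J = 0.454×3424 − 1625 = -70.552
J = -70.552 / -0.135 = 522.61 g/s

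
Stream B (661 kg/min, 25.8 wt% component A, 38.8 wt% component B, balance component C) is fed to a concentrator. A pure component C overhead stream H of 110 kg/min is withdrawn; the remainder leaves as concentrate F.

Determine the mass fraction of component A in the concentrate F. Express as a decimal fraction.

component A is not removed: 661×0.258 = 170.54 kg/min of component A enters F.
Concentrate = 661 − 110 = 551 kg/min.
Mass fraction = 170.54/551 = 0.310.

0.310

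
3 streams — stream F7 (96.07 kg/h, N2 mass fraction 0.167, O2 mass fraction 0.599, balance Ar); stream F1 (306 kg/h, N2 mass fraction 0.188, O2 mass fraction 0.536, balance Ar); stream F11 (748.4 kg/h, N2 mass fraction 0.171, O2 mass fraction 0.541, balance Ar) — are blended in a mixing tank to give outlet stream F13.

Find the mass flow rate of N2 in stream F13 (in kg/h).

201.5 kg/h

N2 out = N2 in = 96.07×0.167 + 306×0.188 + 748.4×0.171 = 201.55 kg/h.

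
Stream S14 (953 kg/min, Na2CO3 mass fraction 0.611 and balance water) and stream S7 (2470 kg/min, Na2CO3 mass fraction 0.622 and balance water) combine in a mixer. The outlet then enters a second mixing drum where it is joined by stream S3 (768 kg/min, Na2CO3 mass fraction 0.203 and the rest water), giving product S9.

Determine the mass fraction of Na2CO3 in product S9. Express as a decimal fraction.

0.543

Overall, product flow = 4191 kg/min.
Na2CO3 in = 953×0.611 + 2470×0.622 + 768×0.203 = 2274.5 kg/min.
Na2CO3 fraction in S9 = 0.543.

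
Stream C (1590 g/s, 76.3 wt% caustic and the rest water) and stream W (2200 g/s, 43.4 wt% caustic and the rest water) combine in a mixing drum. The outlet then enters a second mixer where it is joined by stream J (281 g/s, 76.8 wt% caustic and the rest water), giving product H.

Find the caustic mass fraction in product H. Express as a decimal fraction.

0.586

Overall, product flow = 4071 g/s.
caustic in = 1590×0.763 + 2200×0.434 + 281×0.768 = 2383.8 g/s.
caustic fraction in H = 0.586.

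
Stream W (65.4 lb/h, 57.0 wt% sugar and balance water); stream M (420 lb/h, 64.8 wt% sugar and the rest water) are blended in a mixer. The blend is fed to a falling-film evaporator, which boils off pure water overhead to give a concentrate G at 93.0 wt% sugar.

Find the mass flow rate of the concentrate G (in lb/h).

sugar entering = 65.4×0.570 + 420×0.648 = 309.44 lb/h.
All sugar reports to G, so G = 309.44/0.930 = 332.73 lb/h.

332.7 lb/h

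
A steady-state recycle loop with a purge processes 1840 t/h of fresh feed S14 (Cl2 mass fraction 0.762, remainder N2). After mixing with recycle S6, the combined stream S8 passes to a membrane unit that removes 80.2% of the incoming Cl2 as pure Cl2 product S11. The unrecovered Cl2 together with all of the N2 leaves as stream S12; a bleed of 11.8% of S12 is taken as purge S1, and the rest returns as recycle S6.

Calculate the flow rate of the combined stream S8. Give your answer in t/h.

N2 enters only via S14 and leaves only via the purge: 1840×0.238 = 0.118×(N2 in S12), and the membrane unit passes all N2, so N2 in S8 = N2 in S12 = 3711.2 t/h.
Cl2 in S8: m_A = 1840×0.762 + (1−0.118)·(1−0.802)·m_A, so m_A = 1402.1/0.8254 = 1698.7 t/h.
S8 = 1698.7 + 3711.2 = 5409.9 t/h.

5410 t/h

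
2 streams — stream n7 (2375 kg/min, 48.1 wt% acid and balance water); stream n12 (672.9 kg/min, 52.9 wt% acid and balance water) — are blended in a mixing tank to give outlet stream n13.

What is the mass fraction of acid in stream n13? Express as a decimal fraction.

Total flow out = 2375 + 672.9 = 3047.9 kg/min.
acid in = 2375×0.481 + 672.9×0.529 = 1498.3 kg/min.
acid mass fraction in n13 = 1498.3/3047.9 = 0.492.

0.492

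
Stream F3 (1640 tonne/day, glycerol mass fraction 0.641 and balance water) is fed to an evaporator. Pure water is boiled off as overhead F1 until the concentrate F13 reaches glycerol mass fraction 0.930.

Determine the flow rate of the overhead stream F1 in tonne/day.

509.6 tonne/day

glycerol is conserved: 1640×0.641 = 1051.2 tonne/day all reports to the concentrate.
Concentrate = 1051.2/(target fraction) = 1130.4 tonne/day.
Overhead = 1640 − 1130.4 = 509.63 tonne/day.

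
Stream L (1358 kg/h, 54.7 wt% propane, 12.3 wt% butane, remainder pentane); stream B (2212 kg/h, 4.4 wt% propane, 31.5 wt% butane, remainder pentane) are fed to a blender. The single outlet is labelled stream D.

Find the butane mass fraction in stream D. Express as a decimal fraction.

Total flow out = 1358 + 2212 = 3570 kg/h.
butane in = 1358×0.123 + 2212×0.315 = 863.81 kg/h.
butane mass fraction in D = 863.81/3570 = 0.242.

0.242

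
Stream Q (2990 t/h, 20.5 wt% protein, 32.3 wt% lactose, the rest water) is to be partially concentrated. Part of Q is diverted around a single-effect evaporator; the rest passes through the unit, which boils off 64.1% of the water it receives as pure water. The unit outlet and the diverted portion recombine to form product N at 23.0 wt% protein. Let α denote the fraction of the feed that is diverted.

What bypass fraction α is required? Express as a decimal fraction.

0.641

All 2990×0.205 = 612.95 t/h of protein reaches N, so N = 612.95/0.230 = 2665 t/h and vapour = 325 t/h.
The evaporator receives (1−α)·2990 of feed at 0.472 water and removes 0.641 of that water:
0.641×0.472×(1−α)×2990 = 325
(1−α) = 325/904.63 = 0.3593;  α = 0.6407.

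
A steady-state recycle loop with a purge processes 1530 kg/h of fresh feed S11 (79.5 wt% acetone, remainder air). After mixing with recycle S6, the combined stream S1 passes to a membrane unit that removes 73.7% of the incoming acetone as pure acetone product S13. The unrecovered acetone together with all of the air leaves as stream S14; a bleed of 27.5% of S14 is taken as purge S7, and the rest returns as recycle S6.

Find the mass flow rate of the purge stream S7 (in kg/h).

air enters only via S11 and leaves only via the purge: 1530×0.205 = 0.275×(air in S14), and the membrane unit passes all air, so air in S1 = air in S14 = 1140.5 kg/h.
acetone in S1: m_A = 1530×0.795 + (1−0.275)·(1−0.737)·m_A, so m_A = 1216.4/0.8093 = 1502.9 kg/h.
S14 = (1−0.737)×1502.9 + 1140.5 = 1535.8 kg/h.
Purge S7 = 0.275×1535.8 = 422.35 kg/h.

422.3 kg/h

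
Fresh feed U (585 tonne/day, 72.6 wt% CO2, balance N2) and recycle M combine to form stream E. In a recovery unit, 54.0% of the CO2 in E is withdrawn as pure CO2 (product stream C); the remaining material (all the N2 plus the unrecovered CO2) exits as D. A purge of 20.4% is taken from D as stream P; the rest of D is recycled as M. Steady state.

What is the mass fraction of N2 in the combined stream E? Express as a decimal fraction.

N2 enters only via U and leaves only via the purge: 585×0.274 = 0.204×(N2 in D), and the recovery unit passes all N2, so N2 in E = N2 in D = 785.74 tonne/day.
CO2 in E: m_A = 585×0.726 + (1−0.204)·(1−0.540)·m_A, so m_A = 424.71/0.6338 = 670.06 tonne/day.
E = 670.06 + 785.74 = 1455.8 tonne/day.
N2 fraction in E = 785.74/1455.8 = 0.5397.

0.5397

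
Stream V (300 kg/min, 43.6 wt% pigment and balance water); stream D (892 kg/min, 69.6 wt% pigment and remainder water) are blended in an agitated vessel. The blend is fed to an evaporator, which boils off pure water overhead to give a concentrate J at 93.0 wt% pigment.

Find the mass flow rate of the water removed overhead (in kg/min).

pigment entering = 300×0.436 + 892×0.696 = 751.63 kg/min.
All pigment reports to J, so J = 751.63/0.930 = 808.21 kg/min.
Total feed = 1192 kg/min; overhead = 1192 − 808.21 = 383.79 kg/min.

383.8 kg/min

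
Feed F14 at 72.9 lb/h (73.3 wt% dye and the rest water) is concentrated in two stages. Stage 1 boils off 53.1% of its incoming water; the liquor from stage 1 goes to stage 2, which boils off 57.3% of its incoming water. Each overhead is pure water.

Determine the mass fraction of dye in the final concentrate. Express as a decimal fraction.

water in feed = 72.9×0.267 = 19.464 lb/h.
After stage 1: water left = (1−0.531)×19.464 = 9.1288; stream total = 62.564 lb/h.
After stage 2: water left = (1−0.573)×9.1288 = 3.898; final concentrate = 57.334 lb/h.
dye fraction = 53.436/57.334 = 0.932.

0.932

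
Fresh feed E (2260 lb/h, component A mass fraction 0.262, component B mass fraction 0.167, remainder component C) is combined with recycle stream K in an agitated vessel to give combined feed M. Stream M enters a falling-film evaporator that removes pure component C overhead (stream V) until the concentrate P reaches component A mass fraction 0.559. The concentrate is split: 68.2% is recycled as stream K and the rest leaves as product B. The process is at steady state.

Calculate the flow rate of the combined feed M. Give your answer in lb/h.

Overall component A balance (none leaves overhead): component A in fresh feed = component A in product, i.e. 2260×0.262 = (1−0.682)·P·0.559.
P = 592.12/(0.559×0.318) = 3331 lb/h.
Recycle K = 0.682×3331 = 2271.7 lb/h.
Combined feed M = 2260 + 2271.7 = 4531.7 lb/h.

4532 lb/h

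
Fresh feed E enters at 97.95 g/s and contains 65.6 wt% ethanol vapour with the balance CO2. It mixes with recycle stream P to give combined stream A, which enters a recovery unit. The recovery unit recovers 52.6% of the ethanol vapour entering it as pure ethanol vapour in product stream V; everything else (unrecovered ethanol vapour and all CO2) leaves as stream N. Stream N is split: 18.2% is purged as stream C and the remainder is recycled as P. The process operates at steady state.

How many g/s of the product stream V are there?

ethanol vapour in A: m_A = 97.95×0.656 + (1−0.182)·(1−0.526)·m_A, so m_A = 64.255/0.6123 = 104.95 g/s.
Product V = 0.526×104.95 = 55.202 g/s.

55.2 g/s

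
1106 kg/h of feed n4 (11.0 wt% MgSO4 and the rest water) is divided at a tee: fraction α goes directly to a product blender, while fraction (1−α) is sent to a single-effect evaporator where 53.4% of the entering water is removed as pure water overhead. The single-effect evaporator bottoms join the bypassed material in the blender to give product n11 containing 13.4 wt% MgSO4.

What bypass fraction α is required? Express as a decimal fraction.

0.623

All 1106×0.110 = 121.66 kg/h of MgSO4 reaches n11, so n11 = 121.66/0.134 = 907.91 kg/h and vapour = 198.09 kg/h.
The evaporator receives (1−α)·1106 of feed at 0.890 water and removes 0.534 of that water:
0.534×0.890×(1−α)×1106 = 198.09
(1−α) = 198.09/525.64 = 0.3769;  α = 0.6231.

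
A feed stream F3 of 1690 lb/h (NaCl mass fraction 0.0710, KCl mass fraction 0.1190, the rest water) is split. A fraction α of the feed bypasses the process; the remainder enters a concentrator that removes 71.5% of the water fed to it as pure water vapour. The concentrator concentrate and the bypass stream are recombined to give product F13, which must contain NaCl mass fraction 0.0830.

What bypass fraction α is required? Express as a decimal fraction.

All 1690×0.071 = 119.99 lb/h of NaCl reaches F13, so F13 = 119.99/0.083 = 1445.7 lb/h and vapour = 244.34 lb/h.
The evaporator receives (1−α)·1690 of feed at 0.810 water and removes 0.715 of that water:
0.715×0.810×(1−α)×1690 = 244.34
(1−α) = 244.34/978.76 = 0.2496;  α = 0.7504.

0.750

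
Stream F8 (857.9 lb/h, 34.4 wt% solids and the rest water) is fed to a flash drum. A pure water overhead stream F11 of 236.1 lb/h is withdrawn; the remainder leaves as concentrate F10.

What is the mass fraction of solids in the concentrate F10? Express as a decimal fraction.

0.4746

solids is not removed: 857.9×0.344 = 295.12 lb/h of solids enters F10.
Concentrate = 857.9 − 236.1 = 621.8 lb/h.
Mass fraction = 295.12/621.8 = 0.4746.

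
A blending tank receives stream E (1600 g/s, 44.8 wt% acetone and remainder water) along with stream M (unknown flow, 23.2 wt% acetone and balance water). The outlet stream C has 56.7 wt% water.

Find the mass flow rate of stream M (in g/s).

Let M be the unknown flow. Total out = 1600 + M.
water balance: 883.2 + 0.768·M = 0.567·(1600 + M)
(0.768 − 0.567)·M = 0.567×1600 − 883.2 = 24
M = 24 / 0.201 = 119.4 g/s

119.4 g/s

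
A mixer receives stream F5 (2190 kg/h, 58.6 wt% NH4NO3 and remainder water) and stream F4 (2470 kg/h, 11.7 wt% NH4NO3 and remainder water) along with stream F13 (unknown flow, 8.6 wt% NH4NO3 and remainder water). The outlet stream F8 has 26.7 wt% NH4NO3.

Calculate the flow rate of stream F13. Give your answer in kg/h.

Let F13 be the unknown flow. Total out = 4660 + F13.
NH4NO3 balance: 1572.3 + 0.086·F13 = 0.267·(4660 + F13)
(0.086 − 0.267)·F13 = 0.267×4660 − 1572.3 = -328.11
F13 = -328.11 / -0.181 = 1812.8 kg/h

1813 kg/h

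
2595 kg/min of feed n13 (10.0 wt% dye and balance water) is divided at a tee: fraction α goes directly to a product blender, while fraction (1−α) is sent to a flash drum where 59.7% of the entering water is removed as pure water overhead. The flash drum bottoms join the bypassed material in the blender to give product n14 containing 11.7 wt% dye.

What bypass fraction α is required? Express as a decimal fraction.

All 2595×0.100 = 259.5 kg/min of dye reaches n14, so n14 = 259.5/0.117 = 2217.9 kg/min and vapour = 377.05 kg/min.
The evaporator receives (1−α)·2595 of feed at 0.900 water and removes 0.597 of that water:
0.597×0.900×(1−α)×2595 = 377.05
(1−α) = 377.05/1394.3 = 0.2704;  α = 0.7296.

0.730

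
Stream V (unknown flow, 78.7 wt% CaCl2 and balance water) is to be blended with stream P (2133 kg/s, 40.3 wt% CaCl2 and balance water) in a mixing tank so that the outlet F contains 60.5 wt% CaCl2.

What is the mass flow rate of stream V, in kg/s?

2367 kg/s

Let V be the unknown flow. Total out = 2133 + V.
CaCl2 balance: 859.6 + 0.787·V = 0.605·(2133 + V)
(0.787 − 0.605)·V = 0.605×2133 − 859.6 = 430.87
V = 430.87 / 0.182 = 2367.4 kg/s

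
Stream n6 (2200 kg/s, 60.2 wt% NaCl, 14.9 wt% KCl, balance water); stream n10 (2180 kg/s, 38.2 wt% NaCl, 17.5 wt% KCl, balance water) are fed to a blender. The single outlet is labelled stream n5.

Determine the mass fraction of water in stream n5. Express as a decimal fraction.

0.346

Total flow out = 2200 + 2180 = 4380 kg/s.
water in = 2200×0.249 + 2180×0.443 = 1513.5 kg/s.
water mass fraction in n5 = 1513.5/4380 = 0.346.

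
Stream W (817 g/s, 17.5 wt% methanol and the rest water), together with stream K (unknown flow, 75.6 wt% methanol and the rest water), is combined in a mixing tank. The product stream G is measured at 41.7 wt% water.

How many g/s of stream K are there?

1927 g/s

Let K be the unknown flow. Total out = 817 + K.
water balance: 674.02 + 0.244·K = 0.417·(817 + K)
(0.244 − 0.417)·K = 0.417×817 − 674.02 = -333.34
K = -333.34 / -0.173 = 1926.8 g/s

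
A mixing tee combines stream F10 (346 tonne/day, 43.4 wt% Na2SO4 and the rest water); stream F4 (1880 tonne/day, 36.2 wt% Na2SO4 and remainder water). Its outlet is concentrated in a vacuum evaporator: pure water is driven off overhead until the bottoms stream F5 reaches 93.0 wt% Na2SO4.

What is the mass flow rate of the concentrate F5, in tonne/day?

893.3 tonne/day

Na2SO4 entering = 346×0.434 + 1880×0.362 = 830.72 tonne/day.
All Na2SO4 reports to F5, so F5 = 830.72/0.930 = 893.25 tonne/day.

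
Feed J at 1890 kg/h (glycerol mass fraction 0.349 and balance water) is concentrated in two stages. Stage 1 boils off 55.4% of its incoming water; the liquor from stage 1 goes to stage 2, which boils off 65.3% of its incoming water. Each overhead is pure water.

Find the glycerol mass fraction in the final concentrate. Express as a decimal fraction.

0.776

water in feed = 1890×0.651 = 1230.4 kg/h.
After stage 1: water left = (1−0.554)×1230.4 = 548.75; stream total = 1208.4 kg/h.
After stage 2: water left = (1−0.653)×548.75 = 190.42; final concentrate = 850.03 kg/h.
glycerol fraction = 659.61/850.03 = 0.776.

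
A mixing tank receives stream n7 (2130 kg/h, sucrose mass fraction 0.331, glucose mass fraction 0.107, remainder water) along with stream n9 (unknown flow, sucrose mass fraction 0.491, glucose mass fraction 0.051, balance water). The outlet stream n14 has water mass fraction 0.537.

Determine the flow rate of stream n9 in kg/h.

674.1 kg/h

Let n9 be the unknown flow. Total out = 2130 + n9.
water balance: 1197.1 + 0.458·n9 = 0.537·(2130 + n9)
(0.458 − 0.537)·n9 = 0.537×2130 − 1197.1 = -53.25
n9 = -53.25 / -0.079 = 674.05 kg/h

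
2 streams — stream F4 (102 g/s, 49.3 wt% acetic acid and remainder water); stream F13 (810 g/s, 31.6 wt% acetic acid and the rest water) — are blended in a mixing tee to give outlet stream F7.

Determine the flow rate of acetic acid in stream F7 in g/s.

306.2 g/s

acetic acid out = acetic acid in = 102×0.493 + 810×0.316 = 306.25 g/s.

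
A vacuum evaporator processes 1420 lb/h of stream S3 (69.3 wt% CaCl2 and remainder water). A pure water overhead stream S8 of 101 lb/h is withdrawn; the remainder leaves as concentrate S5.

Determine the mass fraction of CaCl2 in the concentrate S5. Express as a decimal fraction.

CaCl2 is not removed: 1420×0.693 = 984.06 lb/h of CaCl2 enters S5.
Concentrate = 1420 − 101 = 1319 lb/h.
Mass fraction = 984.06/1319 = 0.746.

0.746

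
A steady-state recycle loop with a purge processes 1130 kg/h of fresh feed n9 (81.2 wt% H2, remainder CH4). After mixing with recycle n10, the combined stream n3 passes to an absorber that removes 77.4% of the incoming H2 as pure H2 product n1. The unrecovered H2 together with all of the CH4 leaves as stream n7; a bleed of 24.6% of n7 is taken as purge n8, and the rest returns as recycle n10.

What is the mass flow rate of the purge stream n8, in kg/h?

CH4 enters only via n9 and leaves only via the purge: 1130×0.188 = 0.246×(CH4 in n7), and the absorber passes all CH4, so CH4 in n3 = CH4 in n7 = 863.58 kg/h.
H2 in n3: m_A = 1130×0.812 + (1−0.246)·(1−0.774)·m_A, so m_A = 917.56/0.8296 = 1106 kg/h.
n7 = (1−0.774)×1106 + 863.58 = 1113.5 kg/h.
Purge n8 = 0.246×1113.5 = 273.93 kg/h.

273.9 kg/h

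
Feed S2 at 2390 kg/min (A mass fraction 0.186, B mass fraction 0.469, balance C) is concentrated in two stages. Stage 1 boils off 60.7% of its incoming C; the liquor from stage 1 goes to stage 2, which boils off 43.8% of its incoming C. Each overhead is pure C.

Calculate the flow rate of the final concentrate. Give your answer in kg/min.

C in feed = 2390×0.345 = 824.55 kg/min.
After stage 1: C left = (1−0.607)×824.55 = 324.05; stream total = 1889.5 kg/min.
After stage 2: C left = (1−0.438)×324.05 = 182.12; final concentrate = 1747.6 kg/min.

1748 kg/min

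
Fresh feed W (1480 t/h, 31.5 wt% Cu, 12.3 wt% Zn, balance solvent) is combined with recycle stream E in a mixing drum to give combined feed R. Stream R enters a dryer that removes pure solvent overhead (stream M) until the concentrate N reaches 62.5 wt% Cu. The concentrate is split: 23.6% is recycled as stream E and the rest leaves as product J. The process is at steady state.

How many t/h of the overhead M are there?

Overall Cu balance (none leaves overhead): Cu in fresh feed = Cu in product, i.e. 1480×0.315 = (1−0.236)·N·0.625.
N = 466.2/(0.625×0.764) = 976.34 t/h.
Recycle E = 0.236×976.34 = 230.42 t/h.
Combined feed R = 1480 + 230.42 = 1710.4 t/h.
Overhead M = R − N = 1710.4 − 976.34 = 734.08 t/h.

734.1 t/h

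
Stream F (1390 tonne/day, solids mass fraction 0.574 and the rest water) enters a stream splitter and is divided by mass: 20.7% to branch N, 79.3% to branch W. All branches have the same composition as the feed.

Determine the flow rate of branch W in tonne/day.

Branch W flow = 0.793×1390 = 1102.3 tonne/day.

1102 tonne/day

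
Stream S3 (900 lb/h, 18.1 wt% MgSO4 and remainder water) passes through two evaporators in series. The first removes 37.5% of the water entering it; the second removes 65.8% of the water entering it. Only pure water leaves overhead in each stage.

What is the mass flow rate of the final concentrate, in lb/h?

water in feed = 900×0.819 = 737.1 lb/h.
After stage 1: water left = (1−0.375)×737.1 = 460.69; stream total = 623.59 lb/h.
After stage 2: water left = (1−0.658)×460.69 = 157.56; final concentrate = 320.46 lb/h.

320.5 lb/h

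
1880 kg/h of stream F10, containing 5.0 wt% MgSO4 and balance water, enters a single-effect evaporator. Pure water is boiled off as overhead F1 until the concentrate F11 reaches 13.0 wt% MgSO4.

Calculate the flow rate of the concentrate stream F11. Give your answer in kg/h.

MgSO4 is conserved: 1880×0.050 = 94 kg/h all reports to the concentrate.
Concentrate = 94/(target fraction) = 723.08 kg/h.

723.1 kg/h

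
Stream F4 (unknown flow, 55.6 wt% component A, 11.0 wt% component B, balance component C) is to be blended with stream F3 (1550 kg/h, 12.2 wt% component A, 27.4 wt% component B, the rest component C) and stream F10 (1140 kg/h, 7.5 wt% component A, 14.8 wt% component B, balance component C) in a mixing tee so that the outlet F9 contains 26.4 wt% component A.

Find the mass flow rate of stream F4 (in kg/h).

1492 kg/h

Let F4 be the unknown flow. Total out = 2690 + F4.
component A balance: 274.6 + 0.556·F4 = 0.264·(2690 + F4)
(0.556 − 0.264)·F4 = 0.264×2690 − 274.6 = 435.56
F4 = 435.56 / 0.292 = 1491.6 kg/h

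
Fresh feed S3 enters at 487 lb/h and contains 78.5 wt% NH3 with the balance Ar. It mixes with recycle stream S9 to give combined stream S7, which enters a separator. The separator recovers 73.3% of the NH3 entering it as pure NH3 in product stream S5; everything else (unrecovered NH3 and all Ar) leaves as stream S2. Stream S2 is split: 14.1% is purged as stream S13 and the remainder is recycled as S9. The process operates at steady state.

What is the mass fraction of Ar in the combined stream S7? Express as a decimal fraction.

Ar enters only via S3 and leaves only via the purge: 487×0.215 = 0.141×(Ar in S2), and the separator passes all Ar, so Ar in S7 = Ar in S2 = 742.59 lb/h.
NH3 in S7: m_A = 487×0.785 + (1−0.141)·(1−0.733)·m_A, so m_A = 382.3/0.7706 = 496.07 lb/h.
S7 = 496.07 + 742.59 = 1238.7 lb/h.
Ar fraction in S7 = 742.59/1238.7 = 0.5995.

0.5995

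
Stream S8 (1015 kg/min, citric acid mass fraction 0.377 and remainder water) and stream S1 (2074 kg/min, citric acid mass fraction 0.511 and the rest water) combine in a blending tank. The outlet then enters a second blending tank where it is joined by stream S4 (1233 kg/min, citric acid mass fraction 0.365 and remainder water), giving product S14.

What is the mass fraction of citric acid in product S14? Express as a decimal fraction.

0.438

Overall, product flow = 4322 kg/min.
citric acid in = 1015×0.377 + 2074×0.511 + 1233×0.365 = 1892.5 kg/min.
citric acid fraction in S14 = 0.438.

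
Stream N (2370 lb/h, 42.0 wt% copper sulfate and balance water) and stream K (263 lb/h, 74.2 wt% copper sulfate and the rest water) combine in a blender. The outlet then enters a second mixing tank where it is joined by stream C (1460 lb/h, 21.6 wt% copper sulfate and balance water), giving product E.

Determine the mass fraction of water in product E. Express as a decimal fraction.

Overall, product flow = 4093 lb/h.
water in = 2370×0.580 + 263×0.258 + 1460×0.784 = 2587.1 lb/h.
water fraction in E = 0.632.

0.632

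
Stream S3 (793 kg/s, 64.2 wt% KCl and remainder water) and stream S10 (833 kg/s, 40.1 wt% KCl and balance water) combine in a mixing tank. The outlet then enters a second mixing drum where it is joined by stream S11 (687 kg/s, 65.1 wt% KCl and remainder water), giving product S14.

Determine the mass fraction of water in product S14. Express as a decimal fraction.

Overall, product flow = 2313 kg/s.
water in = 793×0.358 + 833×0.599 + 687×0.349 = 1022.6 kg/s.
water fraction in S14 = 0.442.

0.442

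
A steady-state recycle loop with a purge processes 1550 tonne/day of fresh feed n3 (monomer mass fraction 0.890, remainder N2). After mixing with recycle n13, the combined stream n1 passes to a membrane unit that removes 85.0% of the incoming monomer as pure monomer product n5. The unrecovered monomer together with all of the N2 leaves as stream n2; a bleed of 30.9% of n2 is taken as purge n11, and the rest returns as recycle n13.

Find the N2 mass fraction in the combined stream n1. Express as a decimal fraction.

0.264

N2 enters only via n3 and leaves only via the purge: 1550×0.110 = 0.309×(N2 in n2), and the membrane unit passes all N2, so N2 in n1 = N2 in n2 = 551.78 tonne/day.
monomer in n1: m_A = 1550×0.890 + (1−0.309)·(1−0.850)·m_A, so m_A = 1379.5/0.8963 = 1539 tonne/day.
n1 = 1539 + 551.78 = 2090.8 tonne/day.
N2 fraction in n1 = 551.78/2090.8 = 0.264.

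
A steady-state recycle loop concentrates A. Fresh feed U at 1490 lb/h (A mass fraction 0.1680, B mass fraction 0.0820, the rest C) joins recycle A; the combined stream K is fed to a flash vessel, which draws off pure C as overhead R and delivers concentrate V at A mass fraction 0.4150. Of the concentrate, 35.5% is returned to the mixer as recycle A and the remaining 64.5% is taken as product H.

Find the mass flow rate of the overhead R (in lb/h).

Overall A balance (none leaves overhead): A in fresh feed = A in product, i.e. 1490×0.168 = (1−0.355)·V·0.415.
V = 250.32/(0.415×0.645) = 935.16 lb/h.
Recycle A = 0.355×935.16 = 331.98 lb/h.
Combined feed K = 1490 + 331.98 = 1822 lb/h.
Overhead R = K − V = 1822 − 935.16 = 886.82 lb/h.

886.8 lb/h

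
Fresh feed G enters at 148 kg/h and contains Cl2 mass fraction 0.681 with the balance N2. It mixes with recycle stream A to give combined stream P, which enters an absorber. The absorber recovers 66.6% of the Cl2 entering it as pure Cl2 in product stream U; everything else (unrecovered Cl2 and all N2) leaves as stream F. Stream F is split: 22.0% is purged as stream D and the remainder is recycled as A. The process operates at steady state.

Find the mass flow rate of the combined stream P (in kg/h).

350.9 kg/h

N2 enters only via G and leaves only via the purge: 148×0.319 = 0.220×(N2 in F), and the absorber passes all N2, so N2 in P = N2 in F = 214.6 kg/h.
Cl2 in P: m_A = 148×0.681 + (1−0.220)·(1−0.666)·m_A, so m_A = 100.79/0.7395 = 136.3 kg/h.
P = 136.3 + 214.6 = 350.9 kg/h.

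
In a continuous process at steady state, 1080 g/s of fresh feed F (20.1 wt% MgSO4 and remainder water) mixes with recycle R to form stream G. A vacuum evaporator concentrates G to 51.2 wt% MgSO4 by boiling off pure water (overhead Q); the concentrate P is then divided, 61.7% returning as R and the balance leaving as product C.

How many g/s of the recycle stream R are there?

Overall MgSO4 balance (none leaves overhead): MgSO4 in fresh feed = MgSO4 in product, i.e. 1080×0.201 = (1−0.617)·P·0.512.
P = 217.08/(0.512×0.383) = 1107 g/s.
Recycle R = 0.617×1107 = 683.02 g/s.

683 g/s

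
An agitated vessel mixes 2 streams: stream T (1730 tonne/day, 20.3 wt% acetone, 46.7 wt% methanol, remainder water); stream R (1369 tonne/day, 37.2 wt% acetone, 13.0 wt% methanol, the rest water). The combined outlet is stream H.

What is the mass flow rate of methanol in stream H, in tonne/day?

985.9 tonne/day

methanol out = methanol in = 1730×0.467 + 1369×0.130 = 985.88 tonne/day.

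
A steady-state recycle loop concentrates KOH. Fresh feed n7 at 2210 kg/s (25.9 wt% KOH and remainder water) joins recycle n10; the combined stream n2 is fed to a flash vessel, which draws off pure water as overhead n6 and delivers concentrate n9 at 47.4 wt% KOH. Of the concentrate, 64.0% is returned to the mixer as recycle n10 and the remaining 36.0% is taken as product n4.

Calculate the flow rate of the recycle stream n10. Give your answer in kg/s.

2147 kg/s

Overall KOH balance (none leaves overhead): KOH in fresh feed = KOH in product, i.e. 2210×0.259 = (1−0.640)·n9·0.474.
n9 = 572.39/(0.474×0.360) = 3354.4 kg/s.
Recycle n10 = 0.640×3354.4 = 2146.8 kg/s.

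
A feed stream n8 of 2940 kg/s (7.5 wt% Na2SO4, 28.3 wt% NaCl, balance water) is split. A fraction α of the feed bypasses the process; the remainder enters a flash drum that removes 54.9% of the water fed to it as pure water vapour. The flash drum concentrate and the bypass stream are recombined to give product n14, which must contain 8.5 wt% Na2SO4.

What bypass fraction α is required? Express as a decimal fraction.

0.666

All 2940×0.075 = 220.5 kg/s of Na2SO4 reaches n14, so n14 = 220.5/0.085 = 2594.1 kg/s and vapour = 345.88 kg/s.
The evaporator receives (1−α)·2940 of feed at 0.642 water and removes 0.549 of that water:
0.549×0.642×(1−α)×2940 = 345.88
(1−α) = 345.88/1036.2 = 0.3338;  α = 0.6662.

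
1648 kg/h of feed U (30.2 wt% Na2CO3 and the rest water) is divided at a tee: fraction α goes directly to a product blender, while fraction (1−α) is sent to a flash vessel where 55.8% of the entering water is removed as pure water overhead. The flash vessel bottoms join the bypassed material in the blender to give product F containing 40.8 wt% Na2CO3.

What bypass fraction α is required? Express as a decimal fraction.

All 1648×0.302 = 497.7 kg/h of Na2CO3 reaches F, so F = 497.7/0.408 = 1219.8 kg/h and vapour = 428.16 kg/h.
The evaporator receives (1−α)·1648 of feed at 0.698 water and removes 0.558 of that water:
0.558×0.698×(1−α)×1648 = 428.16
(1−α) = 428.16/641.87 = 0.6670;  α = 0.3330.

0.333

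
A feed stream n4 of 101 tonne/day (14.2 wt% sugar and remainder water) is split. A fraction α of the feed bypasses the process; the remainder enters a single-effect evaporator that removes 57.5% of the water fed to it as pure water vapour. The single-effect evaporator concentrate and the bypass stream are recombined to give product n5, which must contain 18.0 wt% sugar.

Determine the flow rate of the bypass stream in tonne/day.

All 101×0.142 = 14.342 tonne/day of sugar reaches n5, so n5 = 14.342/0.180 = 79.678 tonne/day and vapour = 21.322 tonne/day.
The evaporator receives (1−α)·101 of feed at 0.858 water and removes 0.575 of that water:
0.575×0.858×(1−α)×101 = 21.322
(1−α) = 21.322/49.828 = 0.4279;  α = 0.5721.
Bypass flow = 0.5721×101 = 57.781 tonne/day.

57.78 tonne/day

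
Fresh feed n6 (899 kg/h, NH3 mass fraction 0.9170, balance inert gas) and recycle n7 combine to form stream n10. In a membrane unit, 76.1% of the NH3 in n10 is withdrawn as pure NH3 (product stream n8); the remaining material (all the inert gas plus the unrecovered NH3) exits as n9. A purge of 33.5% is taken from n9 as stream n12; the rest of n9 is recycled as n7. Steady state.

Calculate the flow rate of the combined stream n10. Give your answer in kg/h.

inert gas enters only via n6 and leaves only via the purge: 899×0.083 = 0.335×(inert gas in n9), and the membrane unit passes all inert gas, so inert gas in n10 = inert gas in n9 = 222.74 kg/h.
NH3 in n10: m_A = 899×0.917 + (1−0.335)·(1−0.761)·m_A, so m_A = 824.38/0.8411 = 980.17 kg/h.
n10 = 980.17 + 222.74 = 1202.9 kg/h.

1203 kg/h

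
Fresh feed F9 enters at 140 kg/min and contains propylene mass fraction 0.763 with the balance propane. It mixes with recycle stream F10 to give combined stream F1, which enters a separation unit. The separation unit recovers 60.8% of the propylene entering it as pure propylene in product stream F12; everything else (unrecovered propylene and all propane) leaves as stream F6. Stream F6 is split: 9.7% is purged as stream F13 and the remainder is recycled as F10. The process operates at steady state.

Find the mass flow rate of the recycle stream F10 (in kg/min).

367.4 kg/min

propane enters only via F9 and leaves only via the purge: 140×0.237 = 0.097×(propane in F6), and the separation unit passes all propane, so propane in F1 = propane in F6 = 342.06 kg/min.
propylene in F1: m_A = 140×0.763 + (1−0.097)·(1−0.608)·m_A, so m_A = 106.82/0.6460 = 165.35 kg/min.
F6 = (1−0.608)×165.35 + 342.06 = 406.88 kg/min.
Recycle F10 = (1−0.097)×406.88 = 367.41 kg/min.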